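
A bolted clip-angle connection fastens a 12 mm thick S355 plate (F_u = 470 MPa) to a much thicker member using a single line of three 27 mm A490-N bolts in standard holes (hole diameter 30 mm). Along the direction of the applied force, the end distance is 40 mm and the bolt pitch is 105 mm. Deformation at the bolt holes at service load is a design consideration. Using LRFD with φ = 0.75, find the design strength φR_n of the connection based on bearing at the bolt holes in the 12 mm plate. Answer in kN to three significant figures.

675 kN

Per bolt r_n = 1.2 l_c t F_u ≤ 2.4 d t F_u; upper limit = 2.4 × 27 × 12 × 470 / 1000 = 365.5 kN.
Edge bolt: l_c = 40 − 30/2 = 25 mm → 1.2 × 25 × 12 × 470 / 1000 = 169.2 → r_n = 169.2 kN.
Interior bolts: l_c = 105 − 30 = 75 mm → 1.2 × 75 × 12 × 470 / 1000 = 507.6 → r_n = 365.5 kN.
R_n = 1 × 169.2 + 2 × 365.5 = 900.1 kN.
Design strength φR_n = 0.75 × 900.1 = 675 kN.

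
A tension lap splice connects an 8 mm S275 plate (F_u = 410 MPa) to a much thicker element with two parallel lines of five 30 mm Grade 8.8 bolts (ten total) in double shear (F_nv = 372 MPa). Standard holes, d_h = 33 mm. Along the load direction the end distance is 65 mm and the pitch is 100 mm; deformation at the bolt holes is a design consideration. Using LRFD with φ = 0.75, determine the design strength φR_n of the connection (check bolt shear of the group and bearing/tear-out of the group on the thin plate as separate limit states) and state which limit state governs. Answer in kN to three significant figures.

Bolt shear: A_b = π·30²/4 = 706.9 mm²; R_n = 372 × 706.9 × 10 × 2 / 1000 = 5259 kN → 0.75 × 5259 = 3940 kN.
Bearing (1.2 l_c t F_u ≤ 2.4 d t F_u): upper limit = 2.4·30·8·410 / 1000 = 236.2 kN.
  Edge l_c = 65 − 33/2 = 48.5 → r_n = 190.9 kN; interior l_c = 100 − 33 = 67 → r_n = 236.2 kN.
  R_n,bearing = 2·190.9 + 8·236.2 = 2271 kN → 0.75 × 2271 = 1700 kN.
Bearing governs: 1700 kN.

1700 kN (bearing governs)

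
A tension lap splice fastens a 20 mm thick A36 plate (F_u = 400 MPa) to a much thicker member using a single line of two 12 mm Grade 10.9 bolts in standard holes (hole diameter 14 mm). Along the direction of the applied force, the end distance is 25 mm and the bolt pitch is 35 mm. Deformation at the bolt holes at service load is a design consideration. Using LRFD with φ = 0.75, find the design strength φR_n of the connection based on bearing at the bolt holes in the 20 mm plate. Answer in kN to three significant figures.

Per bolt r_n = 1.2 l_c t F_u ≤ 2.4 d t F_u; upper limit = 2.4 × 12 × 20 × 400 / 1000 = 230.4 kN.
Edge bolt: l_c = 25 − 14/2 = 18 mm → 1.2 × 18 × 20 × 400 / 1000 = 172.8 → r_n = 172.8 kN.
Interior bolts: l_c = 35 − 14 = 21 mm → 1.2 × 21 × 20 × 400 / 1000 = 201.6 → r_n = 201.6 kN.
R_n = 1 × 172.8 + 1 × 201.6 = 374.4 kN.
Design strength φR_n = 0.75 × 374.4 = 281 kN.

281 kN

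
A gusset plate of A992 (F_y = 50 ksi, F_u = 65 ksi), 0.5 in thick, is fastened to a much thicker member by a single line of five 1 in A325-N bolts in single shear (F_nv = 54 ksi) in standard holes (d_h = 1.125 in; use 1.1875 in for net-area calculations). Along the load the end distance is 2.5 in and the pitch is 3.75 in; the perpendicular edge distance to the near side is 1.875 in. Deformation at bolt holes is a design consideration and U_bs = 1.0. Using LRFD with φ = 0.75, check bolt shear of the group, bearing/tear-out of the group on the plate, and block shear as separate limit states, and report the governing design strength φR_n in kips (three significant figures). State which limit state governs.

Bolt shear: A_b = π·1²/4 = 0.7854 in²; R_n = 54 × 0.7854 × 5 × 1 = 212.1 kips → 0.75 × 212.1 = 159 kips.
Bearing: edge l_c = 1.938, r_n = 75.56 kips; interior l_c = 2.625, r_n = 78 kips; R_n = 75.56 + 4·78 = 387.6 kips → 291 kips.
Block shear: A_gv = 8.75, A_nv = 6.078, A_nt = 0.6406 in²; R_n = min(0.6F_uA_nv, 0.6F_yA_gv) + U_bs·F_u·A_nt = 278.7 kips → 209 kips.
Bolt shear governs: 159 kips.

159 kips (bolt shear governs)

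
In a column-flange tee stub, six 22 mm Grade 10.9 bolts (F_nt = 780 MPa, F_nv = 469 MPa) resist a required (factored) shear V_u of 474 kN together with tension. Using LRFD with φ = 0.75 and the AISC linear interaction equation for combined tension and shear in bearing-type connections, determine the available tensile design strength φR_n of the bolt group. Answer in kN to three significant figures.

946 kN

A_b = π·22²/4 = 380.1 mm²; f_rv = 474 × 1000 / (6 × 380.1) = 207.8 MPa.
F'_nt = 1.3 F_nt − (F_nt / φF_nv) f_rv = 1.3·780 − (780/(0.75·469))·207.8 = 553.2 MPa, capped at F_nt → F'_nt = 553.2 MPa.
R_n = F'_nt · A_b · n = 553.2 × 380.1 × 6 / 1000 = 1262 kN.
Design strength φR_n = 0.75 × 1262 = 946 kN.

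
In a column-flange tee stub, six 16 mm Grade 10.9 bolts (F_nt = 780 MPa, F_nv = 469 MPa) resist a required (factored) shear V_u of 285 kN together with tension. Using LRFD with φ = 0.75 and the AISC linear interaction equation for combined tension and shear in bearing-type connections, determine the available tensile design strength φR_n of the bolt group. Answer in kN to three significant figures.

A_b = π·16²/4 = 201.1 mm²; f_rv = 285 × 1000 / (6 × 201.1) = 236.2 MPa.
F'_nt = 1.3 F_nt − (F_nt / φF_nv) f_rv = 1.3·780 − (780/(0.75·469))·236.2 = 490.1 MPa, capped at F_nt → F'_nt = 490.1 MPa.
R_n = F'_nt · A_b · n = 490.1 × 201.1 × 6 / 1000 = 591.3 kN.
Design strength φR_n = 0.75 × 591.3 = 443 kN.

443 kN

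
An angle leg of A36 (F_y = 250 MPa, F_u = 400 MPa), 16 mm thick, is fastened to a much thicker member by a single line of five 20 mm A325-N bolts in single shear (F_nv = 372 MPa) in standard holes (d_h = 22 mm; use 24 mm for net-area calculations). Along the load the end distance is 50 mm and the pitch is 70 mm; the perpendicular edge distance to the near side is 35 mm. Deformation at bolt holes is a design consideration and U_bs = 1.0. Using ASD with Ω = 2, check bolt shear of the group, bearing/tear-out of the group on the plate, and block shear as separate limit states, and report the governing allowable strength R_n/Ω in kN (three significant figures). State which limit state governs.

Bolt shear: A_b = π·20²/4 = 314.2 mm²; R_n = 372 × 314.2 × 5 × 1 / 1000 = 584.3 kN → 584.3 / 2 = 292 kN.
Bearing: edge l_c = 39, r_n = 299.5 kN; interior l_c = 48, r_n = 307.2 kN; R_n = 299.5 + 4·307.2 = 1528 kN → 764 kN.
Block shear: A_gv = 5280, A_nv = 3552, A_nt = 368 mm²; R_n = min(0.6F_uA_nv, 0.6F_yA_gv) + U_bs·F_u·A_nt = 939.2 kN → 470 kN.
Bolt shear governs: 292 kN.

292 kN (bolt shear governs)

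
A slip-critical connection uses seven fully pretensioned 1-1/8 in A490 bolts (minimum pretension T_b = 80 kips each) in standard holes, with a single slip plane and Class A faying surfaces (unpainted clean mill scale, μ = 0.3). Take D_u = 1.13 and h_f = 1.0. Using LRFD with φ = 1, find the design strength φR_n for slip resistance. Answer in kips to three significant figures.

R_n = μ · D_u · h_f · T_b · n_s · n_b = 0.3 × 1.13 × 1.0 × 80 × 1 × 7 = 189.8 kips.
Design strength φR_n = 1 × 189.8 = 190 kips.

190 kips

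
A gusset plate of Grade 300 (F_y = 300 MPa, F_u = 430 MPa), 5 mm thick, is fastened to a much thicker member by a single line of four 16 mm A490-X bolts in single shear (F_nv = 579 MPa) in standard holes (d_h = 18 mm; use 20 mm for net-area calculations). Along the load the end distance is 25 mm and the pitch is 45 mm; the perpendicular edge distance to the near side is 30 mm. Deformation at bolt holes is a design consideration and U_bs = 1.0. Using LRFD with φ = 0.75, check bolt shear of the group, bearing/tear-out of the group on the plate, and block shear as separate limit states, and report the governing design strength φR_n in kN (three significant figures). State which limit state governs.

119 kN (block shear governs)

Bolt shear: A_b = π·16²/4 = 201.1 mm²; R_n = 579 × 201.1 × 4 × 1 / 1000 = 465.7 kN → 0.75 × 465.7 = 349 kN.
Bearing: edge l_c = 16, r_n = 41.28 kN; interior l_c = 27, r_n = 69.66 kN; R_n = 41.28 + 3·69.66 = 250.3 kN → 188 kN.
Block shear: A_gv = 800, A_nv = 450, A_nt = 100 mm²; R_n = min(0.6F_uA_nv, 0.6F_yA_gv) + U_bs·F_u·A_nt = 159.1 kN → 119 kN.
Block shear governs: 119 kN.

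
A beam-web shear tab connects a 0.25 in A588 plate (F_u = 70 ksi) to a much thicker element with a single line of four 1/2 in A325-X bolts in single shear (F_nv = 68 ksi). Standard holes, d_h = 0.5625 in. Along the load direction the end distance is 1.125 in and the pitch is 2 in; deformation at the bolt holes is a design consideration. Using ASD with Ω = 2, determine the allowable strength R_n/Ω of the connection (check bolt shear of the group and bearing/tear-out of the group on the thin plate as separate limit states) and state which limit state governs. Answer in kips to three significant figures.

Bolt shear: A_b = π·0.5²/4 = 0.1963 in²; R_n = 68 × 0.1963 × 4 × 1 = 53.41 kips → 53.41 / 2 = 26.7 kips.
Bearing (1.2 l_c t F_u ≤ 2.4 d t F_u): upper limit = 2.4·0.5·0.25·70 = 21 kips.
  Edge l_c = 1.125 − 0.5625/2 = 0.8438 → r_n = 17.72 kips; interior l_c = 2 − 0.5625 = 1.438 → r_n = 21 kips.
  R_n,bearing = 1·17.72 + 3·21 = 80.72 kips → 80.72 / 2 = 40.4 kips.
Bolt shear governs: 26.7 kips.

26.7 kips (bolt shear governs)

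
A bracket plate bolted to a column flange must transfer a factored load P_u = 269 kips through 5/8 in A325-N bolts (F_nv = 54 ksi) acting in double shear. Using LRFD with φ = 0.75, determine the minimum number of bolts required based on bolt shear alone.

11 bolts

A_b = π·0.625²/4 = 0.3068 in².
Per-bolt design strength φR_n = 0.75 × 54 × 0.3068 × 2 = 24.85 kips.
n ≥ 269 / 24.85 = 10.82 → use 11 bolts.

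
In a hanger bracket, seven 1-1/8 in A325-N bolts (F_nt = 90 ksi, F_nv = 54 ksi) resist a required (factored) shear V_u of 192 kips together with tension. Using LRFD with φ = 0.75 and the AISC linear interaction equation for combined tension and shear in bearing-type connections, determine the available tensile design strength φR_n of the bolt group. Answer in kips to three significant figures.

291 kips

A_b = π·1.125²/4 = 0.994 in²; f_rv = 192 / (7 × 0.994) = 27.59 ksi.
F'_nt = 1.3 F_nt − (F_nt / φF_nv) f_rv = 1.3·90 − (90/(0.75·54))·27.59 = 55.68 ksi, capped at F_nt → F'_nt = 55.68 ksi.
R_n = F'_nt · A_b · n = 55.68 × 0.994 × 7 = 387.4 kips.
Design strength φR_n = 0.75 × 387.4 = 291 kips.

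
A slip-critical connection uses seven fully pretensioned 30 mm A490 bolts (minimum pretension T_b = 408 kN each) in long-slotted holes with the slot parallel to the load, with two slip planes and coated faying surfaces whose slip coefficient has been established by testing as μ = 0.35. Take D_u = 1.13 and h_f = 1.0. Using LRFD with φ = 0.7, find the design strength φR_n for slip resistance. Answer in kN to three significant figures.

R_n = μ · D_u · h_f · T_b · n_s · n_b = 0.35 × 1.13 × 1.0 × 408 × 2 × 7 = 2259 kN.
Design strength φR_n = 0.7 × 2259 = 1580 kN.

1580 kN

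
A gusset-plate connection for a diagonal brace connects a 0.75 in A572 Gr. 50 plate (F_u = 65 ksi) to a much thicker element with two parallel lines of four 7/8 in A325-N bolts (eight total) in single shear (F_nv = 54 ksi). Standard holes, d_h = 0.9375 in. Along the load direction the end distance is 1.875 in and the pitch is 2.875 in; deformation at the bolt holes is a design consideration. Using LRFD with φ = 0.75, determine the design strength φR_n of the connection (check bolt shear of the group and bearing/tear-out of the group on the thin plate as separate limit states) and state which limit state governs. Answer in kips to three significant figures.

Bolt shear: A_b = π·0.875²/4 = 0.6013 in²; R_n = 54 × 0.6013 × 8 × 1 = 259.8 kips → 0.75 × 259.8 = 195 kips.
Bearing (1.2 l_c t F_u ≤ 2.4 d t F_u): upper limit = 2.4·0.875·0.75·65 = 102.4 kips.
  Edge l_c = 1.875 − 0.9375/2 = 1.406 → r_n = 82.27 kips; interior l_c = 2.875 − 0.9375 = 1.938 → r_n = 102.4 kips.
  R_n,bearing = 2·82.27 + 6·102.4 = 778.8 kips → 0.75 × 778.8 = 584 kips.
Bolt shear governs: 195 kips.

195 kips (bolt shear governs)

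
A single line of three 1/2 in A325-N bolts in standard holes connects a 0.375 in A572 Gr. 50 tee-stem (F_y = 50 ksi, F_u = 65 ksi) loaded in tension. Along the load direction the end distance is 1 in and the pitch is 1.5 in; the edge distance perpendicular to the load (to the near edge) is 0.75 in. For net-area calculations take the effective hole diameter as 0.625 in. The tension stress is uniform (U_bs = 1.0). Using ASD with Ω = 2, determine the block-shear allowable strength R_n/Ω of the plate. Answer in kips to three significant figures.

23.2 kips

Shear plane L_v = 1 + 2·1.5 = 4 in; A_gv = 4 × 0.375 = 1.5 in².
A_nv = (4 − 2.5·0.625) × 0.375 = 0.9141 in².
A_nt = (0.75 − 0.5·0.625) × 0.375 = 0.1641 in².
0.6 F_u A_nv = 35.65 kips; 0.6 F_y A_gv = 45 kips → shear rupture governs the shear term.
R_n = 35.65 + 1.0 × 65 × 0.1641 = 46.31 kips.
Allowable strength R_n/Ω = 46.31 / 2 = 23.2 kips.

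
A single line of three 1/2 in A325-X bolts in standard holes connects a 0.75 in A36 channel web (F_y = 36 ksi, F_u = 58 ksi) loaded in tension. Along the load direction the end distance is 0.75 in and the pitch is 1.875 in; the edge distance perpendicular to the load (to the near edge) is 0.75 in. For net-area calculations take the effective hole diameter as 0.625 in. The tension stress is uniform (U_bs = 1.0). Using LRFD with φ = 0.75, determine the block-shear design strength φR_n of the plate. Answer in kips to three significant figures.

68.9 kips

Shear plane L_v = 0.75 + 2·1.875 = 4.5 in; A_gv = 4.5 × 0.75 = 3.375 in².
A_nv = (4.5 − 2.5·0.625) × 0.75 = 2.203 in².
A_nt = (0.75 − 0.5·0.625) × 0.75 = 0.3281 in².
0.6 F_u A_nv = 76.67 kips; 0.6 F_y A_gv = 72.9 kips → shear yielding governs the shear term.
R_n = 72.9 + 1.0 × 58 × 0.3281 = 91.93 kips.
Design strength φR_n = 0.75 × 91.93 = 68.9 kips.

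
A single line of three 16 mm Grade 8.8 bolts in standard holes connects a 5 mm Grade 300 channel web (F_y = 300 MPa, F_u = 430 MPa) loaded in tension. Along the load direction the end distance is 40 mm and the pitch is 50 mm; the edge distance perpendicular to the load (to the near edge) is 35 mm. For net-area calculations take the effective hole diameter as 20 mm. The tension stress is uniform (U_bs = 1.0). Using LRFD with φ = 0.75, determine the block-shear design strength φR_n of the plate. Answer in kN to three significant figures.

127 kN

Shear plane L_v = 40 + 2·50 = 140 mm; A_gv = 140 × 5 = 700 mm².
A_nv = (140 − 2.5·20) × 5 = 450 mm².
A_nt = (35 − 0.5·20) × 5 = 125 mm².
0.6 F_u A_nv = 116.1 kN; 0.6 F_y A_gv = 126 kN → shear rupture governs the shear term.
R_n = 116.1 + 1.0 × 430 × 125 / 1000 = 169.9 kN.
Design strength φR_n = 0.75 × 169.9 = 127 kN.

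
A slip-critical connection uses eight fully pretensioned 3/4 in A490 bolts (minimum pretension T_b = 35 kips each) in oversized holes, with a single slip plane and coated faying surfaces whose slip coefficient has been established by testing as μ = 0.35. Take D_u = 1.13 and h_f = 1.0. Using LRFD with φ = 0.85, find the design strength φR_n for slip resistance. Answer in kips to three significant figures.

94.1 kips

R_n = μ · D_u · h_f · T_b · n_s · n_b = 0.35 × 1.13 × 1.0 × 35 × 1 × 8 = 110.7 kips.
Design strength φR_n = 0.85 × 110.7 = 94.1 kips.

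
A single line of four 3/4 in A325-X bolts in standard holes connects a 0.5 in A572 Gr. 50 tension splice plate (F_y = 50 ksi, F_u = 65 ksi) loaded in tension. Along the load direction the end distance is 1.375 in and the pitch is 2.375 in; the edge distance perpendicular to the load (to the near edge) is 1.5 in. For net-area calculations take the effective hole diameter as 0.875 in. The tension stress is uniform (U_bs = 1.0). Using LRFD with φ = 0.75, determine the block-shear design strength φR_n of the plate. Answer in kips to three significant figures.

Shear plane L_v = 1.375 + 3·2.375 = 8.5 in; A_gv = 8.5 × 0.5 = 4.25 in².
A_nv = (8.5 − 3.5·0.875) × 0.5 = 2.719 in².
A_nt = (1.5 − 0.5·0.875) × 0.5 = 0.5312 in².
0.6 F_u A_nv = 106 kips; 0.6 F_y A_gv = 127.5 kips → shear rupture governs the shear term.
R_n = 106 + 1.0 × 65 × 0.5312 = 140.6 kips.
Design strength φR_n = 0.75 × 140.6 = 105 kips.

105 kips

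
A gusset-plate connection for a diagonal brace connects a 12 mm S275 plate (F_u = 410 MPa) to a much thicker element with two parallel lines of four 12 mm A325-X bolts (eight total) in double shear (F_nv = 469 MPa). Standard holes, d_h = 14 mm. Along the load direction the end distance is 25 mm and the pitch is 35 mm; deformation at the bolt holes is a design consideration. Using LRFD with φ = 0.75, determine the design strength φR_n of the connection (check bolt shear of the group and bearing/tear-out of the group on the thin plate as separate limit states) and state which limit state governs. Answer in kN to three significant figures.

Bolt shear: A_b = π·12²/4 = 113.1 mm²; R_n = 469 × 113.1 × 8 × 2 / 1000 = 848.7 kN → 0.75 × 848.7 = 637 kN.
Bearing (1.2 l_c t F_u ≤ 2.4 d t F_u): upper limit = 2.4·12·12·410 / 1000 = 141.7 kN.
  Edge l_c = 25 − 14/2 = 18 → r_n = 106.3 kN; interior l_c = 35 − 14 = 21 → r_n = 124 kN.
  R_n,bearing = 2·106.3 + 6·124 = 956.4 kN → 0.75 × 956.4 = 717 kN.
Bolt shear governs: 637 kN.

637 kN (bolt shear governs)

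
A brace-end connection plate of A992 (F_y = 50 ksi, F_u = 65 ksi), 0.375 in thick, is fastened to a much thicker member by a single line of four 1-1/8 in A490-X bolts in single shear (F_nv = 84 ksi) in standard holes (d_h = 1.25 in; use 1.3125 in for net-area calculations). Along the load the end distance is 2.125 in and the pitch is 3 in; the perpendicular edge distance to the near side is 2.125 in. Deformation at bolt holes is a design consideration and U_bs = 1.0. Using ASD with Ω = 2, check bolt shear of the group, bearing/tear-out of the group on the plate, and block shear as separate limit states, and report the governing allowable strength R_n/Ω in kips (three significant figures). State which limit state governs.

65.7 kips (block shear governs)

Bolt shear: A_b = π·1.125²/4 = 0.994 in²; R_n = 84 × 0.994 × 4 × 1 = 334 kips → 334 / 2 = 167 kips.
Bearing: edge l_c = 1.5, r_n = 43.87 kips; interior l_c = 1.75, r_n = 51.19 kips; R_n = 43.87 + 3·51.19 = 197.4 kips → 98.7 kips.
Block shear: A_gv = 4.172, A_nv = 2.449, A_nt = 0.5508 in²; R_n = min(0.6F_uA_nv, 0.6F_yA_gv) + U_bs·F_u·A_nt = 131.3 kips → 65.7 kips.
Block shear governs: 65.7 kips.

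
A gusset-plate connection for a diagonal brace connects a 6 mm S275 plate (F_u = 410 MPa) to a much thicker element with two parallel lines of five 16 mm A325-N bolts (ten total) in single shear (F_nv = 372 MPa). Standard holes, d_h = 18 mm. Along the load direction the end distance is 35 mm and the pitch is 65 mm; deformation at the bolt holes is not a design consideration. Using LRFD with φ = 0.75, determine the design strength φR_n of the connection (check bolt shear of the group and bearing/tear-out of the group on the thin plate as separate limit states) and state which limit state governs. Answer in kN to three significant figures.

Bolt shear: A_b = π·16²/4 = 201.1 mm²; R_n = 372 × 201.1 × 10 × 1 / 1000 = 748 kN → 0.75 × 748 = 561 kN.
Bearing (1.5 l_c t F_u ≤ 3.0 d t F_u): upper limit = 3.0·16·6·410 / 1000 = 118.1 kN.
  Edge l_c = 35 − 18/2 = 26 → r_n = 95.94 kN; interior l_c = 65 − 18 = 47 → r_n = 118.1 kN.
  R_n,bearing = 2·95.94 + 8·118.1 = 1137 kN → 0.75 × 1137 = 852 kN.
Bolt shear governs: 561 kN.

561 kN (bolt shear governs)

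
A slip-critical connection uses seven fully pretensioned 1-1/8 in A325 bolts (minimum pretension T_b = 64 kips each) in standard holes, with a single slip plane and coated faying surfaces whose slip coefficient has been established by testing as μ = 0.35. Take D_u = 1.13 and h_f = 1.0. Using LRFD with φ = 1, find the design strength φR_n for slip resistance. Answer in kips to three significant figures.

177 kips

R_n = μ · D_u · h_f · T_b · n_s · n_b = 0.35 × 1.13 × 1.0 × 64 × 1 × 7 = 177.2 kips.
Design strength φR_n = 1 × 177.2 = 177 kips.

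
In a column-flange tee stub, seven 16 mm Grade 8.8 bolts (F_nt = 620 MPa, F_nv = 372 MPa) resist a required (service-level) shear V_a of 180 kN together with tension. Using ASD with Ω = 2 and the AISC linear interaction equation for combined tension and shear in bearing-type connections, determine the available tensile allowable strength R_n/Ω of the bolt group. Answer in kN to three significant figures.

A_b = π·16²/4 = 201.1 mm²; f_rv = 180 × 1000 / (7 × 201.1) = 127.9 MPa.
F'_nt = 1.3 F_nt − (Ω F_nt / F_nv) f_rv = 1.3·620 − (2·620/372)·127.9 = 379.7 MPa, capped at F_nt → F'_nt = 379.7 MPa.
R_n = F'_nt · A_b · n = 379.7 × 201.1 × 7 / 1000 = 534.4 kN.
Allowable strength R_n/Ω = 534.4 / 2 = 267 kN.

267 kN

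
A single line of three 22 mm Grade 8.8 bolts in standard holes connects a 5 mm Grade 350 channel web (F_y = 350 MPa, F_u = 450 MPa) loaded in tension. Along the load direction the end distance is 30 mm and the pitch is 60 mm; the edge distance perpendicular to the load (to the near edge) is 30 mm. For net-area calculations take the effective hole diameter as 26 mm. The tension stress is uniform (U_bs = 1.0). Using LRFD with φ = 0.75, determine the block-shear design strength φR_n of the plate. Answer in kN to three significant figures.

Shear plane L_v = 30 + 2·60 = 150 mm; A_gv = 150 × 5 = 750 mm².
A_nv = (150 − 2.5·26) × 5 = 425 mm².
A_nt = (30 − 0.5·26) × 5 = 85 mm².
0.6 F_u A_nv = 114.8 kN; 0.6 F_y A_gv = 157.5 kN → shear rupture governs the shear term.
R_n = 114.8 + 1.0 × 450 × 85 / 1000 = 153 kN.
Design strength φR_n = 0.75 × 153 = 115 kN.

115 kN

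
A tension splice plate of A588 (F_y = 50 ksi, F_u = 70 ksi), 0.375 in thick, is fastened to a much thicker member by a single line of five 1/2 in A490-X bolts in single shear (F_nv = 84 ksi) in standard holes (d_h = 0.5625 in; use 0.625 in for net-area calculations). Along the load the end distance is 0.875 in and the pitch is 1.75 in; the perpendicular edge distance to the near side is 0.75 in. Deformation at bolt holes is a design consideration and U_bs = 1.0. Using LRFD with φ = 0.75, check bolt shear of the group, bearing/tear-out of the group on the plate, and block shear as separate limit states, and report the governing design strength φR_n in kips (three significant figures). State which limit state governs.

61.9 kips (bolt shear governs)

Bolt shear: A_b = π·0.5²/4 = 0.1963 in²; R_n = 84 × 0.1963 × 5 × 1 = 82.47 kips → 0.75 × 82.47 = 61.9 kips.
Bearing: edge l_c = 0.5938, r_n = 18.7 kips; interior l_c = 1.188, r_n = 31.5 kips; R_n = 18.7 + 4·31.5 = 144.7 kips → 109 kips.
Block shear: A_gv = 2.953, A_nv = 1.898, A_nt = 0.1641 in²; R_n = min(0.6F_uA_nv, 0.6F_yA_gv) + U_bs·F_u·A_nt = 91.22 kips → 68.4 kips.
Bolt shear governs: 61.9 kips.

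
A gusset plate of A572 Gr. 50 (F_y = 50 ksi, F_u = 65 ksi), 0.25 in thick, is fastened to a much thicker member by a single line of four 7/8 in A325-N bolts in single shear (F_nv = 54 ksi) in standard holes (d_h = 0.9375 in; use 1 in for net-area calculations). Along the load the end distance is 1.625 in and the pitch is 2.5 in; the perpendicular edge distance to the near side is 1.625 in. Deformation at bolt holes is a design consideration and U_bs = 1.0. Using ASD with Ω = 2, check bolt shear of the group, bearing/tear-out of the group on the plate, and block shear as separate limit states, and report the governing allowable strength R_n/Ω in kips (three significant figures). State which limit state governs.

Bolt shear: A_b = π·0.875²/4 = 0.6013 in²; R_n = 54 × 0.6013 × 4 × 1 = 129.9 kips → 129.9 / 2 = 64.9 kips.
Bearing: edge l_c = 1.156, r_n = 22.55 kips; interior l_c = 1.562, r_n = 30.47 kips; R_n = 22.55 + 3·30.47 = 114 kips → 57 kips.
Block shear: A_gv = 2.281, A_nv = 1.406, A_nt = 0.2812 in²; R_n = min(0.6F_uA_nv, 0.6F_yA_gv) + U_bs·F_u·A_nt = 73.12 kips → 36.6 kips.
Block shear governs: 36.6 kips.

36.6 kips (block shear governs)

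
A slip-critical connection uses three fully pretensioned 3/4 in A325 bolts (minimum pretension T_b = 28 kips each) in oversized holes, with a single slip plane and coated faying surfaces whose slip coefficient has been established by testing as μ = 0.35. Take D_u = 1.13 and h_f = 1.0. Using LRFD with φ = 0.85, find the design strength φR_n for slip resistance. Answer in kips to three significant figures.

28.2 kips

R_n = μ · D_u · h_f · T_b · n_s · n_b = 0.35 × 1.13 × 1.0 × 28 × 1 × 3 = 33.22 kips.
Design strength φR_n = 0.85 × 33.22 = 28.2 kips.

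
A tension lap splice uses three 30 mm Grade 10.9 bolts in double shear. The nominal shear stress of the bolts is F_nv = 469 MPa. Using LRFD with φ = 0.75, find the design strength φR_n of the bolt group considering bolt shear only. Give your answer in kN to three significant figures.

A_b = π × 30² / 4 = 706.9 mm².
R_n = F_nv · A_b · n · n_s = 469 × 706.9 × 3 × 2 / 1000 = 1989 kN.
Design strength φR_n = 0.75 × 1989 = 1490 kN.

1490 kN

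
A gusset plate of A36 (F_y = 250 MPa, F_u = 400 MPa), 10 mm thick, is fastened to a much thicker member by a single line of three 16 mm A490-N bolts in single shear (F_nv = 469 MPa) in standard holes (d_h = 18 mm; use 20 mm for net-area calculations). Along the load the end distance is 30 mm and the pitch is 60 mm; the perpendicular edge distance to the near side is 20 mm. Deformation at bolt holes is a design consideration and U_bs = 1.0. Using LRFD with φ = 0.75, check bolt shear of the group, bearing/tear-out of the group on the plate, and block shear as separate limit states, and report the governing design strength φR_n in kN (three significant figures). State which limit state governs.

199 kN (block shear governs)

Bolt shear: A_b = π·16²/4 = 201.1 mm²; R_n = 469 × 201.1 × 3 × 1 / 1000 = 282.9 kN → 0.75 × 282.9 = 212 kN.
Bearing: edge l_c = 21, r_n = 100.8 kN; interior l_c = 42, r_n = 153.6 kN; R_n = 100.8 + 2·153.6 = 408 kN → 306 kN.
Block shear: A_gv = 1500, A_nv = 1000, A_nt = 100 mm²; R_n = min(0.6F_uA_nv, 0.6F_yA_gv) + U_bs·F_u·A_nt = 265 kN → 199 kN.
Block shear governs: 199 kN.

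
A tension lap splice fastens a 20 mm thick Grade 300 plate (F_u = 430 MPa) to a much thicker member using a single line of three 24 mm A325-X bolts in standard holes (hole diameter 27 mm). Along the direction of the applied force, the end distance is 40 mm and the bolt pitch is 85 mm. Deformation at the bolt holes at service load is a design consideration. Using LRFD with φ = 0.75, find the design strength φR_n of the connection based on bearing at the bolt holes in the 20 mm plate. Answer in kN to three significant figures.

948 kN

Per bolt r_n = 1.2 l_c t F_u ≤ 2.4 d t F_u; upper limit = 2.4 × 24 × 20 × 430 / 1000 = 495.4 kN.
Edge bolt: l_c = 40 − 27/2 = 26.5 mm → 1.2 × 26.5 × 20 × 430 / 1000 = 273.5 → r_n = 273.5 kN.
Interior bolts: l_c = 85 − 27 = 58 mm → 1.2 × 58 × 20 × 430 / 1000 = 598.6 → r_n = 495.4 kN.
R_n = 1 × 273.5 + 2 × 495.4 = 1264 kN.
Design strength φR_n = 0.75 × 1264 = 948 kN.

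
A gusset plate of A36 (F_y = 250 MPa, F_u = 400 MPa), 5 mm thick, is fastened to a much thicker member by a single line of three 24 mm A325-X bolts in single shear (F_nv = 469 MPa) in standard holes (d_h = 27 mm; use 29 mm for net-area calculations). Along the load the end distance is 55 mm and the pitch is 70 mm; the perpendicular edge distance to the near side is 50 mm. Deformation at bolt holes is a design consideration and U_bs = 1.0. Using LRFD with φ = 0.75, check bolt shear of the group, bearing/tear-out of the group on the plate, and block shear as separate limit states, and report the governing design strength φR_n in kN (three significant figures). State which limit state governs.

163 kN (block shear governs)

Bolt shear: A_b = π·24²/4 = 452.4 mm²; R_n = 469 × 452.4 × 3 × 1 / 1000 = 636.5 kN → 0.75 × 636.5 = 477 kN.
Bearing: edge l_c = 41.5, r_n = 99.6 kN; interior l_c = 43, r_n = 103.2 kN; R_n = 99.6 + 2·103.2 = 306 kN → 230 kN.
Block shear: A_gv = 975, A_nv = 612.5, A_nt = 177.5 mm²; R_n = min(0.6F_uA_nv, 0.6F_yA_gv) + U_bs·F_u·A_nt = 217.2 kN → 163 kN.
Block shear governs: 163 kN.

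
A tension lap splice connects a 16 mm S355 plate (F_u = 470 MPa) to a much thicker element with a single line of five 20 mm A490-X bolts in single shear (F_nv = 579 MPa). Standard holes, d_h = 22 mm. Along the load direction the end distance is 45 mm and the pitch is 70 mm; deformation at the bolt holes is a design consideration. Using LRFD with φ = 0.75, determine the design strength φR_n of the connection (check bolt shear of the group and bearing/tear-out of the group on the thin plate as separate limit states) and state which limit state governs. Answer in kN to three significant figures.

682 kN (bolt shear governs)

Bolt shear: A_b = π·20²/4 = 314.2 mm²; R_n = 579 × 314.2 × 5 × 1 / 1000 = 909.5 kN → 0.75 × 909.5 = 682 kN.
Bearing (1.2 l_c t F_u ≤ 2.4 d t F_u): upper limit = 2.4·20·16·470 / 1000 = 361 kN.
  Edge l_c = 45 − 22/2 = 34 → r_n = 306.8 kN; interior l_c = 70 − 22 = 48 → r_n = 361 kN.
  R_n,bearing = 1·306.8 + 4·361 = 1751 kN → 0.75 × 1751 = 1310 kN.
Bolt shear governs: 682 kN.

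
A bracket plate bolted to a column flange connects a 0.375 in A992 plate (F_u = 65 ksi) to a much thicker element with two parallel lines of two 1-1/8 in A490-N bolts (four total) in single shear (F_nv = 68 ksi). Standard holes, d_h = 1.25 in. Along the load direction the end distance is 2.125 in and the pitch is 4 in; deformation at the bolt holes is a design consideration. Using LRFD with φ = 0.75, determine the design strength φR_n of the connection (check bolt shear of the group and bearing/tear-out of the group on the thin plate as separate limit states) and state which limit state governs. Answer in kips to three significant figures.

Bolt shear: A_b = π·1.125²/4 = 0.994 in²; R_n = 68 × 0.994 × 4 × 1 = 270.4 kips → 0.75 × 270.4 = 203 kips.
Bearing (1.2 l_c t F_u ≤ 2.4 d t F_u): upper limit = 2.4·1.125·0.375·65 = 65.81 kips.
  Edge l_c = 2.125 − 1.25/2 = 1.5 → r_n = 43.87 kips; interior l_c = 4 − 1.25 = 2.75 → r_n = 65.81 kips.
  R_n,bearing = 2·43.87 + 2·65.81 = 219.4 kips → 0.75 × 219.4 = 165 kips.
Bearing governs: 165 kips.

165 kips (bearing governs)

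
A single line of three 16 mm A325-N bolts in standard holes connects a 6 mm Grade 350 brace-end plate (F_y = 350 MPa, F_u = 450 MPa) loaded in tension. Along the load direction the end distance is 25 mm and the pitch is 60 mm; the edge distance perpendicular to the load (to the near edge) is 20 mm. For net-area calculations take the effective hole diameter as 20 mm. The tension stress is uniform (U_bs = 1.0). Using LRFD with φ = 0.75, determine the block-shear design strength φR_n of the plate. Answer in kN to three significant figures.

136 kN

Shear plane L_v = 25 + 2·60 = 145 mm; A_gv = 145 × 6 = 870 mm².
A_nv = (145 − 2.5·20) × 6 = 570 mm².
A_nt = (20 − 0.5·20) × 6 = 60 mm².
0.6 F_u A_nv = 153.9 kN; 0.6 F_y A_gv = 182.7 kN → shear rupture governs the shear term.
R_n = 153.9 + 1.0 × 450 × 60 / 1000 = 180.9 kN.
Design strength φR_n = 0.75 × 180.9 = 136 kN.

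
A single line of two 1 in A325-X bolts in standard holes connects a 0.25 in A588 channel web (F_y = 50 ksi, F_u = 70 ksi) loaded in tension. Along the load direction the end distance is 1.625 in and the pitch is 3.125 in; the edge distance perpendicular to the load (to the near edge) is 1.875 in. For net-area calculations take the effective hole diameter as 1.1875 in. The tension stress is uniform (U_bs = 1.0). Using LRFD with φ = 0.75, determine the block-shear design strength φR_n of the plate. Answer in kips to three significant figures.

Shear plane L_v = 1.625 + 1·3.125 = 4.75 in; A_gv = 4.75 × 0.25 = 1.188 in².
A_nv = (4.75 − 1.5·1.1875) × 0.25 = 0.7422 in².
A_nt = (1.875 − 0.5·1.1875) × 0.25 = 0.3203 in².
0.6 F_u A_nv = 31.17 kips; 0.6 F_y A_gv = 35.62 kips → shear rupture governs the shear term.
R_n = 31.17 + 1.0 × 70 × 0.3203 = 53.59 kips.
Design strength φR_n = 0.75 × 53.59 = 40.2 kips.

40.2 kips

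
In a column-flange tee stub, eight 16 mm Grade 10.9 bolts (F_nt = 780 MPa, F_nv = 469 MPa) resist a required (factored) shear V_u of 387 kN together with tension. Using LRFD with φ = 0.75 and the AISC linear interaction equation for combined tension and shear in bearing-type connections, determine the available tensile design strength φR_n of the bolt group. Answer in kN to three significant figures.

A_b = π·16²/4 = 201.1 mm²; f_rv = 387 × 1000 / (8 × 201.1) = 240.6 MPa.
F'_nt = 1.3 F_nt − (F_nt / φF_nv) f_rv = 1.3·780 − (780/(0.75·469))·240.6 = 480.5 MPa, capped at F_nt → F'_nt = 480.5 MPa.
R_n = F'_nt · A_b · n = 480.5 × 201.1 × 8 / 1000 = 772.8 kN.
Design strength φR_n = 0.75 × 772.8 = 580 kN.

580 kN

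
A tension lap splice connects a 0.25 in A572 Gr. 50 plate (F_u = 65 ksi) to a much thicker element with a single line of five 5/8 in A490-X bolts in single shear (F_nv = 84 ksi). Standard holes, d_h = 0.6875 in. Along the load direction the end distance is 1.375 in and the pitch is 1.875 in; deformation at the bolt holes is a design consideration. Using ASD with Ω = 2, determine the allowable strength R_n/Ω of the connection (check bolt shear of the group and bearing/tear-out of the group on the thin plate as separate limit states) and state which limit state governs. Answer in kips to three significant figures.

Bolt shear: A_b = π·0.625²/4 = 0.3068 in²; R_n = 84 × 0.3068 × 5 × 1 = 128.9 kips → 128.9 / 2 = 64.4 kips.
Bearing (1.2 l_c t F_u ≤ 2.4 d t F_u): upper limit = 2.4·0.625·0.25·65 = 24.38 kips.
  Edge l_c = 1.375 − 0.6875/2 = 1.031 → r_n = 20.11 kips; interior l_c = 1.875 − 0.6875 = 1.188 → r_n = 23.16 kips.
  R_n,bearing = 1·20.11 + 4·23.16 = 112.7 kips → 112.7 / 2 = 56.4 kips.
Bearing governs: 56.4 kips.

56.4 kips (bearing governs)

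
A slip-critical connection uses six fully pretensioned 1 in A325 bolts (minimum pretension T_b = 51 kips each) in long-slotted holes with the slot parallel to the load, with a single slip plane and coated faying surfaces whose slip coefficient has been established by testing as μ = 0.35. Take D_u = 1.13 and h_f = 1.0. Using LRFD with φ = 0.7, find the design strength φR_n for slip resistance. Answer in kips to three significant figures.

R_n = μ · D_u · h_f · T_b · n_s · n_b = 0.35 × 1.13 × 1.0 × 51 × 1 × 6 = 121 kips.
Design strength φR_n = 0.7 × 121 = 84.7 kips.

84.7 kips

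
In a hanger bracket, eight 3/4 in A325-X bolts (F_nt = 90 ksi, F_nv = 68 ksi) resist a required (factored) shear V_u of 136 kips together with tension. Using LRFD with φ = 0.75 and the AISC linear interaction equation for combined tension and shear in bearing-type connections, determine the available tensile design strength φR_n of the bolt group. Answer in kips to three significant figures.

A_b = π·0.75²/4 = 0.4418 in²; f_rv = 136 / (8 × 0.4418) = 38.48 ksi.
F'_nt = 1.3 F_nt − (F_nt / φF_nv) f_rv = 1.3·90 − (90/(0.75·68))·38.48 = 49.09 ksi, capped at F_nt → F'_nt = 49.09 ksi.
R_n = F'_nt · A_b · n = 49.09 × 0.4418 × 8 = 173.5 kips.
Design strength φR_n = 0.75 × 173.5 = 130 kips.

130 kips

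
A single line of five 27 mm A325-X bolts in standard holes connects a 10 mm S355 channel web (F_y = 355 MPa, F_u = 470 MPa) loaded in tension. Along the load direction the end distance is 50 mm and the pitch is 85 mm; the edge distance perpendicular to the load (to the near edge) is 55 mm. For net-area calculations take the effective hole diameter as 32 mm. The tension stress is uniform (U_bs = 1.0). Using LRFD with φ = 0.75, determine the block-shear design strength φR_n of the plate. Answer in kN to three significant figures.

658 kN

Shear plane L_v = 50 + 4·85 = 390 mm; A_gv = 390 × 10 = 3900 mm².
A_nv = (390 − 4.5·32) × 10 = 2460 mm².
A_nt = (55 − 0.5·32) × 10 = 390 mm².
0.6 F_u A_nv = 693.7 kN; 0.6 F_y A_gv = 830.7 kN → shear rupture governs the shear term.
R_n = 693.7 + 1.0 × 470 × 390 / 1000 = 877 kN.
Design strength φR_n = 0.75 × 877 = 658 kN.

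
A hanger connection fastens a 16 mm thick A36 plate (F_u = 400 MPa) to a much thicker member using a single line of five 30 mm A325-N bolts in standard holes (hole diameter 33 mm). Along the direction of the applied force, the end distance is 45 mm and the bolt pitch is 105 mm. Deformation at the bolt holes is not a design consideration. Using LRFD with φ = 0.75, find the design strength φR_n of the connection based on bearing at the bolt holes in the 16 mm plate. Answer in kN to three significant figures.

1930 kN

Per bolt r_n = 1.5 l_c t F_u ≤ 3.0 d t F_u; upper limit = 3.0 × 30 × 16 × 400 / 1000 = 576 kN.
Edge bolt: l_c = 45 − 33/2 = 28.5 mm → 1.5 × 28.5 × 16 × 400 / 1000 = 273.6 → r_n = 273.6 kN.
Interior bolts: l_c = 105 − 33 = 72 mm → 1.5 × 72 × 16 × 400 / 1000 = 691.2 → r_n = 576 kN.
R_n = 1 × 273.6 + 4 × 576 = 2578 kN.
Design strength φR_n = 0.75 × 2578 = 1930 kN.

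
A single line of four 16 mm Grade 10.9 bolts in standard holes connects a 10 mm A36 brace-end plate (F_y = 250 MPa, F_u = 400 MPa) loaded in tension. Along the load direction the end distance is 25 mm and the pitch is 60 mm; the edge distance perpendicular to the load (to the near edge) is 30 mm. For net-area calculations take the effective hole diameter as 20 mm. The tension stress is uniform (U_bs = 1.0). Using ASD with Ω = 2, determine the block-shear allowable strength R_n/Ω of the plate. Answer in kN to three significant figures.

194 kN

Shear plane L_v = 25 + 3·60 = 205 mm; A_gv = 205 × 10 = 2050 mm².
A_nv = (205 − 3.5·20) × 10 = 1350 mm².
A_nt = (30 − 0.5·20) × 10 = 200 mm².
0.6 F_u A_nv = 324 kN; 0.6 F_y A_gv = 307.5 kN → shear yielding governs the shear term.
R_n = 307.5 + 1.0 × 400 × 200 / 1000 = 387.5 kN.
Allowable strength R_n/Ω = 387.5 / 2 = 194 kN.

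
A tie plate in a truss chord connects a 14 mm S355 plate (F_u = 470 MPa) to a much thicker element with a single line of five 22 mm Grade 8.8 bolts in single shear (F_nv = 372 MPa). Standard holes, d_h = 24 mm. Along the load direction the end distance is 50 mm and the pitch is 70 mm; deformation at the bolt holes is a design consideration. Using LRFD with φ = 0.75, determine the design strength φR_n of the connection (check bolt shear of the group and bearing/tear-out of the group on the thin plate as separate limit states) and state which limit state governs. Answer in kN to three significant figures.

Bolt shear: A_b = π·22²/4 = 380.1 mm²; R_n = 372 × 380.1 × 5 × 1 / 1000 = 707 kN → 0.75 × 707 = 530 kN.
Bearing (1.2 l_c t F_u ≤ 2.4 d t F_u): upper limit = 2.4·22·14·470 / 1000 = 347.4 kN.
  Edge l_c = 50 − 24/2 = 38 → r_n = 300 kN; interior l_c = 70 − 24 = 46 → r_n = 347.4 kN.
  R_n,bearing = 1·300 + 4·347.4 = 1690 kN → 0.75 × 1690 = 1270 kN.
Bolt shear governs: 530 kN.

530 kN (bolt shear governs)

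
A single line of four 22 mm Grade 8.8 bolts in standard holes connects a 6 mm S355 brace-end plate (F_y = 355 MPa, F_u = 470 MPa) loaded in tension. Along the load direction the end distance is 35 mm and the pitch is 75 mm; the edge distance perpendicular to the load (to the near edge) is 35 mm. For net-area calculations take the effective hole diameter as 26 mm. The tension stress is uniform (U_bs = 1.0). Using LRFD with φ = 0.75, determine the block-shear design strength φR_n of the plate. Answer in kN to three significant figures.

261 kN

Shear plane L_v = 35 + 3·75 = 260 mm; A_gv = 260 × 6 = 1560 mm².
A_nv = (260 − 3.5·26) × 6 = 1014 mm².
A_nt = (35 − 0.5·26) × 6 = 132 mm².
0.6 F_u A_nv = 285.9 kN; 0.6 F_y A_gv = 332.3 kN → shear rupture governs the shear term.
R_n = 285.9 + 1.0 × 470 × 132 / 1000 = 348 kN.
Design strength φR_n = 0.75 × 348 = 261 kN.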